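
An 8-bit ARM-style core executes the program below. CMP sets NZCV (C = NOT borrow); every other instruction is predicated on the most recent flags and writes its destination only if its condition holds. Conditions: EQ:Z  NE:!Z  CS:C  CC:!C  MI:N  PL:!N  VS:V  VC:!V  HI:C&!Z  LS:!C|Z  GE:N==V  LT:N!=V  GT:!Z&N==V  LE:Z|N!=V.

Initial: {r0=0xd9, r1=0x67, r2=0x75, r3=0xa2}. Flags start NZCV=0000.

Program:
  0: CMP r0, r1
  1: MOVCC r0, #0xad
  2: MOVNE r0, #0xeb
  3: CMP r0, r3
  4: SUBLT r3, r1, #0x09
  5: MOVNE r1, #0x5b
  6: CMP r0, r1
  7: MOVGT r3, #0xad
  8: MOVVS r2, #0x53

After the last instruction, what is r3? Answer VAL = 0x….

VAL = 0xa2

0: ✓ CMP  NZCV=0011
1: · MOVCC
2: ✓ MOVNE  r0←0xeb
3: ✓ CMP  NZCV=0010
4: · SUBLT
5: ✓ MOVNE  r1←0x5b
6: ✓ CMP  NZCV=1010
7: · MOVGT
8: · MOVVS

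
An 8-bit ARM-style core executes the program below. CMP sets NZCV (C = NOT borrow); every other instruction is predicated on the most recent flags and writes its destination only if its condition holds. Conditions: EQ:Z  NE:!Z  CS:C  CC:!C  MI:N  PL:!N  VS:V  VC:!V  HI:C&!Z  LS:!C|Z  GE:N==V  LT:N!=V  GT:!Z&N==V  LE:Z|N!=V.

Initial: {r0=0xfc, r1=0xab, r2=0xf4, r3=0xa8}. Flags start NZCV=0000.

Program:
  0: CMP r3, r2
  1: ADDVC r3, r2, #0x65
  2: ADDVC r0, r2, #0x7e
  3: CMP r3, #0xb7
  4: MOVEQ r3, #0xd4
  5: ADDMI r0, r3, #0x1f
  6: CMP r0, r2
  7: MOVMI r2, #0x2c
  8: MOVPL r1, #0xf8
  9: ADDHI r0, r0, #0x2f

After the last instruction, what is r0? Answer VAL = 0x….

VAL = 0x78

0: ✓ CMP  NZCV=1000
1: ✓ ADDVC  r3←0x59
2: ✓ ADDVC  r0←0x72
3: ✓ CMP  NZCV=1001
4: · MOVEQ
5: ✓ ADDMI  r0←0x78
6: ✓ CMP  NZCV=1001
7: ✓ MOVMI  r2←0x2c
8: · MOVPL
9: · ADDHI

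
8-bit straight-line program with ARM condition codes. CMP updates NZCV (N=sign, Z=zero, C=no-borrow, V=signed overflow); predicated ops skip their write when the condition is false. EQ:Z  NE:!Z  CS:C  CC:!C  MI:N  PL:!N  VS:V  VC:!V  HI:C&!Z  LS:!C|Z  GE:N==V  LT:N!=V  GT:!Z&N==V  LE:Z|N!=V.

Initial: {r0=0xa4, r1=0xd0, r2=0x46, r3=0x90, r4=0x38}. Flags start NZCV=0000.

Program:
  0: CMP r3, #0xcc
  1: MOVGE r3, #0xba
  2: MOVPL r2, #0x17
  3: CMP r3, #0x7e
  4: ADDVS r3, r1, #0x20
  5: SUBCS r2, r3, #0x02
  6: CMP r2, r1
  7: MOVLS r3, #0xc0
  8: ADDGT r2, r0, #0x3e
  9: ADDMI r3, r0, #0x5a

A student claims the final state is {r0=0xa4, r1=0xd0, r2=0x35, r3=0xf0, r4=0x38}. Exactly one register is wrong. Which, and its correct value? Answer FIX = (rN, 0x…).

FIX = (r2, 0xe2)

0: ✓ CMP  NZCV=1000
1: · MOVGE
2: · MOVPL
3: ✓ CMP  NZCV=0011
4: ✓ ADDVS  r3←0xf0
5: ✓ SUBCS  r2←0xee
6: ✓ CMP  NZCV=0010
7: · MOVLS
8: ✓ ADDGT  r2←0xe2
9: · ADDMI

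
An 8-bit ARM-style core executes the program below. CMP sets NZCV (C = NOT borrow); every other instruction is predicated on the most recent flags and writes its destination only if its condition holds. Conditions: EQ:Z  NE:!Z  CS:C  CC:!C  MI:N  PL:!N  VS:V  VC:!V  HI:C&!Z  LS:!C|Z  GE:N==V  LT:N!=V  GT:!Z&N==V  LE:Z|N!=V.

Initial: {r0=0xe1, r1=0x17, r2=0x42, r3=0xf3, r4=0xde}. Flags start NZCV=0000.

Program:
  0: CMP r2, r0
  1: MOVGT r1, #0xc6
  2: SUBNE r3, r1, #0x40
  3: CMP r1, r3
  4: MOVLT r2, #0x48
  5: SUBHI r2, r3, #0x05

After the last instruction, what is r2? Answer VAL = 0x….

[0] flags=0000 → (cmp)
[1] flags=0000 GT?T → r1=0xc6
[2] flags=0000 NE?T → r3=0x86
[3] flags=0010 → (cmp)
[4] flags=0010 LT?F → skip
[5] flags=0010 HI?T → r2=0x81

VAL = 0x81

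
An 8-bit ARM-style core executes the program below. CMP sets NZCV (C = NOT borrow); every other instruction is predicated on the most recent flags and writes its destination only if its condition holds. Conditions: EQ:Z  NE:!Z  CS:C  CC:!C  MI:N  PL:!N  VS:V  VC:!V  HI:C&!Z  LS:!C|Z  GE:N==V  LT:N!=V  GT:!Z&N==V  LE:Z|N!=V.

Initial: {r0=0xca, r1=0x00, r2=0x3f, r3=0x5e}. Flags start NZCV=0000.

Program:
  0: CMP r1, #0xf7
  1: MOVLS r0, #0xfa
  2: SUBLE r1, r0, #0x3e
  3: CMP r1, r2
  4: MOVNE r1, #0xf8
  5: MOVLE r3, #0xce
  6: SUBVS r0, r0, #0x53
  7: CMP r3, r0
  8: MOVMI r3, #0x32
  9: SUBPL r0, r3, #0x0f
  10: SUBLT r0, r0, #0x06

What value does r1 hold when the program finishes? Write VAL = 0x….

VAL = 0xf8

[0] flags=0000 → (cmp)
[1] flags=0000 LS?T → r0=0xfa
[2] flags=0000 LE?F → skip
[3] flags=1000 → (cmp)
[4] flags=1000 NE?T → r1=0xf8
[5] flags=1000 LE?T → r3=0xce
[6] flags=1000 VS?F → skip
[7] flags=1000 → (cmp)
[8] flags=1000 MI?T → r3=0x32
[9] flags=1000 PL?F → skip
[10] flags=1000 LT?T → r0=0xf4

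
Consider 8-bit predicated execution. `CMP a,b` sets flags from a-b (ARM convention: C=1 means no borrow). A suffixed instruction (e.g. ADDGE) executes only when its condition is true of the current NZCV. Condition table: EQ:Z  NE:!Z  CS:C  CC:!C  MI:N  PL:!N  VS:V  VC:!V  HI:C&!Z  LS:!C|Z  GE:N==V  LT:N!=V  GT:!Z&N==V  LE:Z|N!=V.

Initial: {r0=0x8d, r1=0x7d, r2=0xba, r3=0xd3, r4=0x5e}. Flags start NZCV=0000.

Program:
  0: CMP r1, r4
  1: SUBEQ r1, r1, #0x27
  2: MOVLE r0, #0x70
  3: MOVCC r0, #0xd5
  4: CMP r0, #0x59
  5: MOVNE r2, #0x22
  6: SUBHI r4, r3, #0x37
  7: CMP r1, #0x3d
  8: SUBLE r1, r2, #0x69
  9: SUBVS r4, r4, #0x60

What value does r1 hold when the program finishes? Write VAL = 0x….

VAL = 0x7d

[0] flags=0010 → (cmp)
[1] flags=0010 EQ?F → skip
[2] flags=0010 LE?F → skip
[3] flags=0010 CC?F → skip
[4] flags=0011 → (cmp)
[5] flags=0011 NE?T → r2=0x22
[6] flags=0011 HI?T → r4=0x9c
[7] flags=0010 → (cmp)
[8] flags=0010 LE?F → skip
[9] flags=0010 VS?F → skip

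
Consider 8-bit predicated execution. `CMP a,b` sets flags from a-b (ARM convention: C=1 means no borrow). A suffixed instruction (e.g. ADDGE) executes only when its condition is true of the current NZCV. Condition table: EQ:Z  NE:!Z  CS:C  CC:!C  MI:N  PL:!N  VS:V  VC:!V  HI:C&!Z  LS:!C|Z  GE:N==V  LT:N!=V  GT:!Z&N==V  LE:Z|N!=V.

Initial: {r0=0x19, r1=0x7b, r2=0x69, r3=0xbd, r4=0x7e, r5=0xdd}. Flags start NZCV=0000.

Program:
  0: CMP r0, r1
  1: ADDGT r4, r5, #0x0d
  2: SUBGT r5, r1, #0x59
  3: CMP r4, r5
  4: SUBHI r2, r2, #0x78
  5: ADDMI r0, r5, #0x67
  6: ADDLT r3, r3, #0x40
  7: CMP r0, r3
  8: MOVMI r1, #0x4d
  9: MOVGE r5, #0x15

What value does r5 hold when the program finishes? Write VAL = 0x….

VAL = 0x15

0: ✓ CMP  NZCV=1000
1: · ADDGT
2: · SUBGT
3: ✓ CMP  NZCV=1001
4: · SUBHI
5: ✓ ADDMI  r0←0x44
6: · ADDLT
7: ✓ CMP  NZCV=1001
8: ✓ MOVMI  r1←0x4d
9: ✓ MOVGE  r5←0x15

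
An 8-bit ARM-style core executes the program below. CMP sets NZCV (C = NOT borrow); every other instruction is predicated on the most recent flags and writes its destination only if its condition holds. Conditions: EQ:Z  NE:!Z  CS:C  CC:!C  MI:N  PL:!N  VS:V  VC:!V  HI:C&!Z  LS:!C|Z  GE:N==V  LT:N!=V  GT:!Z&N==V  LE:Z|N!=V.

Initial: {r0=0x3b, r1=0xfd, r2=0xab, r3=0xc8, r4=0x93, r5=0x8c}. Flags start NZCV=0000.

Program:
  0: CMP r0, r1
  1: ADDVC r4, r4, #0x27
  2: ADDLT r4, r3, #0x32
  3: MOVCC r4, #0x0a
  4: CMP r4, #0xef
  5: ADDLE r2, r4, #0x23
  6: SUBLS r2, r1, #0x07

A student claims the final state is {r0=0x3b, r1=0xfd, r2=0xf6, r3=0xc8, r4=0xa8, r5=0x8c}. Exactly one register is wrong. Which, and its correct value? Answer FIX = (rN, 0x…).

FIX = (r4, 0x0a)

[0] flags=0000 → (cmp)
[1] flags=0000 VC?T → r4=0xba
[2] flags=0000 LT?F → skip
[3] flags=0000 CC?T → r4=0x0a
[4] flags=0000 → (cmp)
[5] flags=0000 LE?F → skip
[6] flags=0000 LS?T → r2=0xf6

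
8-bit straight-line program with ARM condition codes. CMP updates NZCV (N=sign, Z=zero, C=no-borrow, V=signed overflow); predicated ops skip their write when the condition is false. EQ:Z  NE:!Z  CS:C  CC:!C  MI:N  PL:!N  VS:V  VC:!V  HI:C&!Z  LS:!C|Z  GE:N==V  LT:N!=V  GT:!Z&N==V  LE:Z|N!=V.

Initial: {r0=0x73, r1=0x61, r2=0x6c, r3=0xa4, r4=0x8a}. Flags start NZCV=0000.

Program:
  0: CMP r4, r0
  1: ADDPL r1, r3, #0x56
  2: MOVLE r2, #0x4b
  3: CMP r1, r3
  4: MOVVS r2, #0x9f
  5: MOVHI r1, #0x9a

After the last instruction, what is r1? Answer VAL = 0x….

VAL = 0x9a

0: ✓ CMP  NZCV=0011
1: ✓ ADDPL  r1←0xfa
2: ✓ MOVLE  r2←0x4b
3: ✓ CMP  NZCV=0010
4: · MOVVS
5: ✓ MOVHI  r1←0x9a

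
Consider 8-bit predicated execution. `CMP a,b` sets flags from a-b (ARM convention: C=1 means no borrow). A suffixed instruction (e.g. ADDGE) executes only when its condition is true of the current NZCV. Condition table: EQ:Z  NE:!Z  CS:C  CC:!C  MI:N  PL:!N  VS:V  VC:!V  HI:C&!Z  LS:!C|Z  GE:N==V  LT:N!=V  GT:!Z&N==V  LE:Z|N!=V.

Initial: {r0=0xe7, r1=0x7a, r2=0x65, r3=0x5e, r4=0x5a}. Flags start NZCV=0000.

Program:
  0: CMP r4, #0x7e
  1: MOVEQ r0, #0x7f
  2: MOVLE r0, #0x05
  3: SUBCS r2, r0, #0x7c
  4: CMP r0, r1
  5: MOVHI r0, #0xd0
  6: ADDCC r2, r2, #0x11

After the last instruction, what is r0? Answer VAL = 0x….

[0] flags=1000 → (cmp)
[1] flags=1000 EQ?F → skip
[2] flags=1000 LE?T → r0=0x05
[3] flags=1000 CS?F → skip
[4] flags=1000 → (cmp)
[5] flags=1000 HI?F → skip
[6] flags=1000 CC?T → r2=0x76

VAL = 0x05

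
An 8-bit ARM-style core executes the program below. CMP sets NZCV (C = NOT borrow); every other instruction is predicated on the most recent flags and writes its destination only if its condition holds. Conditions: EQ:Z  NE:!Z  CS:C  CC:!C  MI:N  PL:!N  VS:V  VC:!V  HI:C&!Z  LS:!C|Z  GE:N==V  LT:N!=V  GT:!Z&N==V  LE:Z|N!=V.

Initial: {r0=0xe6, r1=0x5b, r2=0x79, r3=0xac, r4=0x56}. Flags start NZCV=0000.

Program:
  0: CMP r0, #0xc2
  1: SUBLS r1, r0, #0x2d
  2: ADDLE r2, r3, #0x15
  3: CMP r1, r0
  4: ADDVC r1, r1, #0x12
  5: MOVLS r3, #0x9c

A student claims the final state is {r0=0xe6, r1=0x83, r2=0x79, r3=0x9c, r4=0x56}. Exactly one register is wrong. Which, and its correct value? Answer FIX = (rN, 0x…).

0: ✓ CMP  NZCV=0010
1: · SUBLS
2: · ADDLE
3: ✓ CMP  NZCV=0000
4: ✓ ADDVC  r1←0x6d
5: ✓ MOVLS  r3←0x9c

FIX = (r1, 0x6d)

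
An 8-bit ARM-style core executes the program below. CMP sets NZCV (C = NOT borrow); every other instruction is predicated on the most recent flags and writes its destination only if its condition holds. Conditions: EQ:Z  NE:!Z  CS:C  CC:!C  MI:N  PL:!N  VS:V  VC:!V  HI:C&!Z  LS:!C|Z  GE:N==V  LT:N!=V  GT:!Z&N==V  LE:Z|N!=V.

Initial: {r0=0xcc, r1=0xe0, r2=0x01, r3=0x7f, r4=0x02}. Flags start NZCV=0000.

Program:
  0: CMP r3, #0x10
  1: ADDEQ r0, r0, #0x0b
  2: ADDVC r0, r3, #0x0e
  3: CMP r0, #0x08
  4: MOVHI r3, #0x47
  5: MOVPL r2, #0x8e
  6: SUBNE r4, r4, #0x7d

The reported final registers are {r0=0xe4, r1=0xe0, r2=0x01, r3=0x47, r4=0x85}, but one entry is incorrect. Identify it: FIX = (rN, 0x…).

FIX = (r0, 0x8d)

[0] flags=0010 → (cmp)
[1] flags=0010 EQ?F → skip
[2] flags=0010 VC?T → r0=0x8d
[3] flags=1010 → (cmp)
[4] flags=1010 HI?T → r3=0x47
[5] flags=1010 PL?F → skip
[6] flags=1010 NE?T → r4=0x85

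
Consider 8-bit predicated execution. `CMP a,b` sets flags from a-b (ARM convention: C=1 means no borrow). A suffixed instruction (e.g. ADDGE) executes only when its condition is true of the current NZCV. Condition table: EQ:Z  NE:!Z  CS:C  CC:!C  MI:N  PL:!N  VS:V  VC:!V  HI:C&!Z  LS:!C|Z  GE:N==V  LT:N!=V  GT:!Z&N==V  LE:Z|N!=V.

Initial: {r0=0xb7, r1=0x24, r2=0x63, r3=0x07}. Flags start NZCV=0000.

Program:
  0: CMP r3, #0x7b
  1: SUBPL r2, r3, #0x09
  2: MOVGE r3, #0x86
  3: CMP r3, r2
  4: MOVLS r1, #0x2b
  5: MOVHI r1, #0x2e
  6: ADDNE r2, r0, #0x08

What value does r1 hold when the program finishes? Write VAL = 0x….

[0] flags=1000 → (cmp)
[1] flags=1000 PL?F → skip
[2] flags=1000 GE?F → skip
[3] flags=1000 → (cmp)
[4] flags=1000 LS?T → r1=0x2b
[5] flags=1000 HI?F → skip
[6] flags=1000 NE?T → r2=0xbf

VAL = 0x2b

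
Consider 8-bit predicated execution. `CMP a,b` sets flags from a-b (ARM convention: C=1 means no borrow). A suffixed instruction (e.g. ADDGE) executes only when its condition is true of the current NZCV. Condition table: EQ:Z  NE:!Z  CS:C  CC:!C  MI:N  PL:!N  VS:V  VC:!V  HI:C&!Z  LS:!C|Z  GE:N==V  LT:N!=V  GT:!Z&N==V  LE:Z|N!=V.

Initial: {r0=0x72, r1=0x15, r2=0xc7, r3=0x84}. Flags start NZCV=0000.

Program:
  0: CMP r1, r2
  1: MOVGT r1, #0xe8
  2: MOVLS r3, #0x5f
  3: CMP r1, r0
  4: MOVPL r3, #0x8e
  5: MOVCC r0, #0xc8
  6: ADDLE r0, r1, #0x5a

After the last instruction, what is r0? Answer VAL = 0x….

VAL = 0x42

[0] flags=0000 → (cmp)
[1] flags=0000 GT?T → r1=0xe8
[2] flags=0000 LS?T → r3=0x5f
[3] flags=0011 → (cmp)
[4] flags=0011 PL?T → r3=0x8e
[5] flags=0011 CC?F → skip
[6] flags=0011 LE?T → r0=0x42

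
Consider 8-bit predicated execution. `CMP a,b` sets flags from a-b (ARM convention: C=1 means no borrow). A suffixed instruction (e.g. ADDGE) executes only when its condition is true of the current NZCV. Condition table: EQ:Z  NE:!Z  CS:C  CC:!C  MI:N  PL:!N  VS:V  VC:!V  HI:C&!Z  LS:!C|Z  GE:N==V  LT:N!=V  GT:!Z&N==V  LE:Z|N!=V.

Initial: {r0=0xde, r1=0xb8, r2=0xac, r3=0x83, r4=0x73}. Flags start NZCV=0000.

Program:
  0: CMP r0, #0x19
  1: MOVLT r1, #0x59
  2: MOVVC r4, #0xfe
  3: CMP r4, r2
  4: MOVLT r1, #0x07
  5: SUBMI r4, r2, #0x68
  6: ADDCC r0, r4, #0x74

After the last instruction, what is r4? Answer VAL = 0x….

0: ✓ CMP  NZCV=1010
1: ✓ MOVLT  r1←0x59
2: ✓ MOVVC  r4←0xfe
3: ✓ CMP  NZCV=0010
4: · MOVLT
5: · SUBMI
6: · ADDCC

VAL = 0xfe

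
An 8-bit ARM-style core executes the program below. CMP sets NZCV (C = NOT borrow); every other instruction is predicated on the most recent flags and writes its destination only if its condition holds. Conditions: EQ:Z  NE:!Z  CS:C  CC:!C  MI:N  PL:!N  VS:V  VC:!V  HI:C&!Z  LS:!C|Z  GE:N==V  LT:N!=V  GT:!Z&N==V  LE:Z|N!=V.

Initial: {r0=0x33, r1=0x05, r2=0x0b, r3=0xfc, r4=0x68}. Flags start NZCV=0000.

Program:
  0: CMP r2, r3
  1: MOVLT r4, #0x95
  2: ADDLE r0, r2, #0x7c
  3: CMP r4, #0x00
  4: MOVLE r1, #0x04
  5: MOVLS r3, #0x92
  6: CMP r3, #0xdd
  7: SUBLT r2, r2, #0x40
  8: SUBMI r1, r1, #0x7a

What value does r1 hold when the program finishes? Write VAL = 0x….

VAL = 0x05

[0] flags=0000 → (cmp)
[1] flags=0000 LT?F → skip
[2] flags=0000 LE?F → skip
[3] flags=0010 → (cmp)
[4] flags=0010 LE?F → skip
[5] flags=0010 LS?F → skip
[6] flags=0010 → (cmp)
[7] flags=0010 LT?F → skip
[8] flags=0010 MI?F → skip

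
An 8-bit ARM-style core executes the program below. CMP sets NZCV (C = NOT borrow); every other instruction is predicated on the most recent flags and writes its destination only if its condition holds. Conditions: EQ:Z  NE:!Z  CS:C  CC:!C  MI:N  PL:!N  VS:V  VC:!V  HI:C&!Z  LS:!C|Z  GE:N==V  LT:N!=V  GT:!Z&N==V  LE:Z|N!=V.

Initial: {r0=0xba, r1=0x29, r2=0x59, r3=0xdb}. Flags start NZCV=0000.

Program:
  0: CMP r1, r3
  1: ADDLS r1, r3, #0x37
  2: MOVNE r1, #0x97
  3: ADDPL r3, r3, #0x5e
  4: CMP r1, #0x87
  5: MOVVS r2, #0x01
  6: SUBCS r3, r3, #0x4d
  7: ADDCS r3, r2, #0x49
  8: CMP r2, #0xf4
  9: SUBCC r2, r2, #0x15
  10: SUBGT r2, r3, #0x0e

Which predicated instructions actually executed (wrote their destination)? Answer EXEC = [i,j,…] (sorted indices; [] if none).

0: ✓ CMP  NZCV=0000
1: ✓ ADDLS  r1←0x12
2: ✓ MOVNE  r1←0x97
3: ✓ ADDPL  r3←0x39
4: ✓ CMP  NZCV=0010
5: · MOVVS
6: ✓ SUBCS  r3←0xec
7: ✓ ADDCS  r3←0xa2
8: ✓ CMP  NZCV=0000
9: ✓ SUBCC  r2←0x44
10: ✓ SUBGT  r2←0x94

EXEC = [1,2,3,6,7,9,10]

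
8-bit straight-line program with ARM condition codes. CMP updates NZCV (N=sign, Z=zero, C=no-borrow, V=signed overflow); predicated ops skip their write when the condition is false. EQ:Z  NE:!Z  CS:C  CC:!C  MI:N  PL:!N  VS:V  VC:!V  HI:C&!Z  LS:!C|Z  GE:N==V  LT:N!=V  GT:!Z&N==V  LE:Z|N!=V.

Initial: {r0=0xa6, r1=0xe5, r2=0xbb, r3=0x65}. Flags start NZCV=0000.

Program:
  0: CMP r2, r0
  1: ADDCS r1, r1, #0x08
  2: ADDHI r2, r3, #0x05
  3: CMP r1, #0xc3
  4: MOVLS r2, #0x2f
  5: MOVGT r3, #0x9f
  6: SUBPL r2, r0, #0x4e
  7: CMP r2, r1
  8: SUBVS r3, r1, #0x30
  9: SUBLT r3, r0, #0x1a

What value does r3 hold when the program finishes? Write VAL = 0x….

[0] flags=0010 → (cmp)
[1] flags=0010 CS?T → r1=0xed
[2] flags=0010 HI?T → r2=0x6a
[3] flags=0010 → (cmp)
[4] flags=0010 LS?F → skip
[5] flags=0010 GT?T → r3=0x9f
[6] flags=0010 PL?T → r2=0x58
[7] flags=0000 → (cmp)
[8] flags=0000 VS?F → skip
[9] flags=0000 LT?F → skip

VAL = 0x9f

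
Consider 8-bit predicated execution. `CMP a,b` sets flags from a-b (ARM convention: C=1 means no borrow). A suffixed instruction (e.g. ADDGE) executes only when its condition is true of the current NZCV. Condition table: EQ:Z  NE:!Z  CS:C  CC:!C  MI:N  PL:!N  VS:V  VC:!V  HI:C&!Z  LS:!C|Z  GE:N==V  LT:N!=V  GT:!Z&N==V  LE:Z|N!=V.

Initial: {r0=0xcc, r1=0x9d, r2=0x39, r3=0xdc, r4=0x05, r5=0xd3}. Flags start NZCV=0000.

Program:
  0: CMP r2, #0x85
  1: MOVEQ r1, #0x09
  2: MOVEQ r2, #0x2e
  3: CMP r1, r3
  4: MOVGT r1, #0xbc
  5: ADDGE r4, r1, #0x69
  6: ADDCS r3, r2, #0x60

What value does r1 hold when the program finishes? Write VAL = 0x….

[0] flags=1001 → (cmp)
[1] flags=1001 EQ?F → skip
[2] flags=1001 EQ?F → skip
[3] flags=1000 → (cmp)
[4] flags=1000 GT?F → skip
[5] flags=1000 GE?F → skip
[6] flags=1000 CS?F → skip

VAL = 0x9d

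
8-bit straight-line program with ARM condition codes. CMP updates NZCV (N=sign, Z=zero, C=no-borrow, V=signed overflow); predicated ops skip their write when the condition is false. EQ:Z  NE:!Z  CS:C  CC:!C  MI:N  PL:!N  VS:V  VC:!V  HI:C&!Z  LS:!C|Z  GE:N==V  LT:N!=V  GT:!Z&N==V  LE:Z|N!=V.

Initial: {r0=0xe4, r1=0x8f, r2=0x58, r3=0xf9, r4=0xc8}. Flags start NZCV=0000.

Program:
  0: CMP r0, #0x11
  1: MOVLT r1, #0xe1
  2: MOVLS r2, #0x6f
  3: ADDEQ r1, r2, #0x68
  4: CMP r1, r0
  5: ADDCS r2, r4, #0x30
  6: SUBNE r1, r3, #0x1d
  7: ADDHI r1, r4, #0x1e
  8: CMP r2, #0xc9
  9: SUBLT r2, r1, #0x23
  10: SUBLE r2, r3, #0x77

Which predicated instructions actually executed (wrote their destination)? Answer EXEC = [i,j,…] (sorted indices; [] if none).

EXEC = [1,6]

[0] flags=1010 → (cmp)
[1] flags=1010 LT?T → r1=0xe1
[2] flags=1010 LS?F → skip
[3] flags=1010 EQ?F → skip
[4] flags=1000 → (cmp)
[5] flags=1000 CS?F → skip
[6] flags=1000 NE?T → r1=0xdc
[7] flags=1000 HI?F → skip
[8] flags=1001 → (cmp)
[9] flags=1001 LT?F → skip
[10] flags=1001 LE?F → skip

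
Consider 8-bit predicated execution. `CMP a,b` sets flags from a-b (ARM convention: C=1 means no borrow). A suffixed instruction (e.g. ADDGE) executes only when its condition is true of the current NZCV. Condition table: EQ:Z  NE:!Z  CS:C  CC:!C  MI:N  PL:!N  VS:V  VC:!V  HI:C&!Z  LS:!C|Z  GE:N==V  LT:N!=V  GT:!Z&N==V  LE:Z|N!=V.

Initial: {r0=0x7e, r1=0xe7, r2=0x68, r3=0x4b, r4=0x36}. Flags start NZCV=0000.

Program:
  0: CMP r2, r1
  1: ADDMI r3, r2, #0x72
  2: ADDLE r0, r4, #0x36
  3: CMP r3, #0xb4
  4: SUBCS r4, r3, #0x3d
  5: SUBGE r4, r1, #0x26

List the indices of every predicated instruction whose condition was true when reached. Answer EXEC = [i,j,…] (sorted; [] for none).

0: ✓ CMP  NZCV=1001
1: ✓ ADDMI  r3←0xda
2: · ADDLE
3: ✓ CMP  NZCV=0010
4: ✓ SUBCS  r4←0x9d
5: ✓ SUBGE  r4←0xc1

EXEC = [1,4,5]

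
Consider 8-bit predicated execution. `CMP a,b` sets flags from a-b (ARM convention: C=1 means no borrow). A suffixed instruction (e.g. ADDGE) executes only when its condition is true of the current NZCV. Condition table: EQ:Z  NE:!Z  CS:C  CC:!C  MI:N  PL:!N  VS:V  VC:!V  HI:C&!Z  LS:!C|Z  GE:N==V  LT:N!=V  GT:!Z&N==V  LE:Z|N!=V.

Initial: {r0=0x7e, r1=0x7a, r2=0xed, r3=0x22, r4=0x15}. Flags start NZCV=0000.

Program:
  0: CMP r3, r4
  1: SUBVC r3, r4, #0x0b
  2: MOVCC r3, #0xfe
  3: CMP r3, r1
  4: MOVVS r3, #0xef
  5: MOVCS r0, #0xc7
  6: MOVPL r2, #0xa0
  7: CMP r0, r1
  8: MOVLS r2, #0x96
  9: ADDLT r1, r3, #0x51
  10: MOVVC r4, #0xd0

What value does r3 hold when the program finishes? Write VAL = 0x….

[0] flags=0010 → (cmp)
[1] flags=0010 VC?T → r3=0x0a
[2] flags=0010 CC?F → skip
[3] flags=1000 → (cmp)
[4] flags=1000 VS?F → skip
[5] flags=1000 CS?F → skip
[6] flags=1000 PL?F → skip
[7] flags=0010 → (cmp)
[8] flags=0010 LS?F → skip
[9] flags=0010 LT?F → skip
[10] flags=0010 VC?T → r4=0xd0

VAL = 0x0a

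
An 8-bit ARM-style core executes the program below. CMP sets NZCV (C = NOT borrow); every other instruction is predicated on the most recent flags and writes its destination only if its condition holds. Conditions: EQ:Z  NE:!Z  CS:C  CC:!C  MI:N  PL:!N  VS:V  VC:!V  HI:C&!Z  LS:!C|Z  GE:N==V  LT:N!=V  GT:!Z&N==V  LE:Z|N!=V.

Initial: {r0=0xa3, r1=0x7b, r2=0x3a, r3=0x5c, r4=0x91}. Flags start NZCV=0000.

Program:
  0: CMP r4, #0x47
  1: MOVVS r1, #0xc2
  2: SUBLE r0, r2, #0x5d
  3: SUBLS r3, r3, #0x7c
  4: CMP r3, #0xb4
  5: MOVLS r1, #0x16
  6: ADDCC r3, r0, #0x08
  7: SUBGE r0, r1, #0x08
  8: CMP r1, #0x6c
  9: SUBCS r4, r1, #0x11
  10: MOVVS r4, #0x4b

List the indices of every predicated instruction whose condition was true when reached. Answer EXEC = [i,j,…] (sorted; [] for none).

EXEC = [1,2,5,6,7]

[0] flags=0011 → (cmp)
[1] flags=0011 VS?T → r1=0xc2
[2] flags=0011 LE?T → r0=0xdd
[3] flags=0011 LS?F → skip
[4] flags=1001 → (cmp)
[5] flags=1001 LS?T → r1=0x16
[6] flags=1001 CC?T → r3=0xe5
[7] flags=1001 GE?T → r0=0x0e
[8] flags=1000 → (cmp)
[9] flags=1000 CS?F → skip
[10] flags=1000 VS?F → skip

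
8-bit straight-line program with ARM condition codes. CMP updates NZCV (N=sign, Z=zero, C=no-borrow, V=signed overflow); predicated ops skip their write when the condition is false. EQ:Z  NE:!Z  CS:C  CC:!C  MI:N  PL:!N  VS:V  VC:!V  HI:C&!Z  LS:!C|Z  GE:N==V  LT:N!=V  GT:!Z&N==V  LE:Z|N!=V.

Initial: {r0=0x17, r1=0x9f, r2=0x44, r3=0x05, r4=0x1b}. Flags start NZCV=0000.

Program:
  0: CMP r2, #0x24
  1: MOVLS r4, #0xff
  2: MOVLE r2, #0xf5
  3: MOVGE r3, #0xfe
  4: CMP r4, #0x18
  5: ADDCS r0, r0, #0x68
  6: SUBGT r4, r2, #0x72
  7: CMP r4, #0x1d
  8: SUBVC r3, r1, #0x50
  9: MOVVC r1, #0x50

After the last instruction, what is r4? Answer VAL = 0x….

VAL = 0xd2

0: ✓ CMP  NZCV=0010
1: · MOVLS
2: · MOVLE
3: ✓ MOVGE  r3←0xfe
4: ✓ CMP  NZCV=0010
5: ✓ ADDCS  r0←0x7f
6: ✓ SUBGT  r4←0xd2
7: ✓ CMP  NZCV=1010
8: ✓ SUBVC  r3←0x4f
9: ✓ MOVVC  r1←0x50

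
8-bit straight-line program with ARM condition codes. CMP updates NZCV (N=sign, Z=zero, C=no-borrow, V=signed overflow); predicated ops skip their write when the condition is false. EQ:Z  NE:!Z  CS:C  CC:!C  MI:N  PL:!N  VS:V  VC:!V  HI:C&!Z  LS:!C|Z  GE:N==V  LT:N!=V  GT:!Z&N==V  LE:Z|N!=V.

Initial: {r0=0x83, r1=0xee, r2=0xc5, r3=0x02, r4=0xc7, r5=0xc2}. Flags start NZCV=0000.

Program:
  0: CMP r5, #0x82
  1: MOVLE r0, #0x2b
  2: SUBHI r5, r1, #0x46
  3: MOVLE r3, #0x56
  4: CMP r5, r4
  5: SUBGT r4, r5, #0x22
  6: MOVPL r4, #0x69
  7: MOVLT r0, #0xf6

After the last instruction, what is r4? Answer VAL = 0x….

VAL = 0xc7

0: ✓ CMP  NZCV=0010
1: · MOVLE
2: ✓ SUBHI  r5←0xa8
3: · MOVLE
4: ✓ CMP  NZCV=1000
5: · SUBGT
6: · MOVPL
7: ✓ MOVLT  r0←0xf6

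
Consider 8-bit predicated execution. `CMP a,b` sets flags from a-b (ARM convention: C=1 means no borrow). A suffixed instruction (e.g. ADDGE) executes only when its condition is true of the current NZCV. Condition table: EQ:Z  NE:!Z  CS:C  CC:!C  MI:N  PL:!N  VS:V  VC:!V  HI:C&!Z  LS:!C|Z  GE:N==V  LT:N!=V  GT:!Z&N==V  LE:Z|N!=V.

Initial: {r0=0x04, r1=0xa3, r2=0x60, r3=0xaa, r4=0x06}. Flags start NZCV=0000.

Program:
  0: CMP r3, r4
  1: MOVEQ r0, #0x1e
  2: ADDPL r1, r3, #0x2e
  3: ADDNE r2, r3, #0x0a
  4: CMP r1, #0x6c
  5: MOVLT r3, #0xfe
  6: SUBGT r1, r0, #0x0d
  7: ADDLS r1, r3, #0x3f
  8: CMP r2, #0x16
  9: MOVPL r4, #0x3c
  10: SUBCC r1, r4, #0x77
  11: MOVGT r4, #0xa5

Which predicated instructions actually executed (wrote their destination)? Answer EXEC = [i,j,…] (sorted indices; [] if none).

0: ✓ CMP  NZCV=1010
1: · MOVEQ
2: · ADDPL
3: ✓ ADDNE  r2←0xb4
4: ✓ CMP  NZCV=0011
5: ✓ MOVLT  r3←0xfe
6: · SUBGT
7: · ADDLS
8: ✓ CMP  NZCV=1010
9: · MOVPL
10: · SUBCC
11: · MOVGT

EXEC = [3,5]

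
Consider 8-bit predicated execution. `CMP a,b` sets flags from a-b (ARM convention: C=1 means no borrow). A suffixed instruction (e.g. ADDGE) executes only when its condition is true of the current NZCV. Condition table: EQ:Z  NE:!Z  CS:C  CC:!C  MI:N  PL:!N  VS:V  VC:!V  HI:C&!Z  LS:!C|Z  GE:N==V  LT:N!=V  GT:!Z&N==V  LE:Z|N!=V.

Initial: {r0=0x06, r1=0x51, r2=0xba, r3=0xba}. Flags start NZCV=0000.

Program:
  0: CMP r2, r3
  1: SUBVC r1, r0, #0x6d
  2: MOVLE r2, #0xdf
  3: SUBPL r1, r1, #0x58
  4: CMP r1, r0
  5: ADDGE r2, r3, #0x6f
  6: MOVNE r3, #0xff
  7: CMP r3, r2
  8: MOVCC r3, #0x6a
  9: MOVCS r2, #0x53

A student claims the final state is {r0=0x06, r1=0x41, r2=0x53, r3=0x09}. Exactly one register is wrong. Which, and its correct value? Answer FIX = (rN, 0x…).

FIX = (r3, 0xff)

[0] flags=0110 → (cmp)
[1] flags=0110 VC?T → r1=0x99
[2] flags=0110 LE?T → r2=0xdf
[3] flags=0110 PL?T → r1=0x41
[4] flags=0010 → (cmp)
[5] flags=0010 GE?T → r2=0x29
[6] flags=0010 NE?T → r3=0xff
[7] flags=1010 → (cmp)
[8] flags=1010 CC?F → skip
[9] flags=1010 CS?T → r2=0x53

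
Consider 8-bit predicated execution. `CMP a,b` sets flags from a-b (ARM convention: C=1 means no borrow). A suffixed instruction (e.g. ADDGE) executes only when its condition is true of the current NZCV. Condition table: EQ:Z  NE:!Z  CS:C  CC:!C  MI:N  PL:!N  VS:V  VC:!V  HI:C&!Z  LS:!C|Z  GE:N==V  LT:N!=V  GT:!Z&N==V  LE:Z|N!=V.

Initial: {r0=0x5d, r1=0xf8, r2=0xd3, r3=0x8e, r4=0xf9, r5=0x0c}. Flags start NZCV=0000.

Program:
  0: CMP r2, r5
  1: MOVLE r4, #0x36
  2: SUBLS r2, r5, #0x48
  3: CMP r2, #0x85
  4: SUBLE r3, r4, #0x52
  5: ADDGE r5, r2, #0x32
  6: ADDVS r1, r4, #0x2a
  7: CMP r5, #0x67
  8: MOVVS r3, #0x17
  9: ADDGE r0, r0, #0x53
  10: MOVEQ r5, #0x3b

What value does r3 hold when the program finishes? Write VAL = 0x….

[0] flags=1010 → (cmp)
[1] flags=1010 LE?T → r4=0x36
[2] flags=1010 LS?F → skip
[3] flags=0010 → (cmp)
[4] flags=0010 LE?F → skip
[5] flags=0010 GE?T → r5=0x05
[6] flags=0010 VS?F → skip
[7] flags=1000 → (cmp)
[8] flags=1000 VS?F → skip
[9] flags=1000 GE?F → skip
[10] flags=1000 EQ?F → skip

VAL = 0x8e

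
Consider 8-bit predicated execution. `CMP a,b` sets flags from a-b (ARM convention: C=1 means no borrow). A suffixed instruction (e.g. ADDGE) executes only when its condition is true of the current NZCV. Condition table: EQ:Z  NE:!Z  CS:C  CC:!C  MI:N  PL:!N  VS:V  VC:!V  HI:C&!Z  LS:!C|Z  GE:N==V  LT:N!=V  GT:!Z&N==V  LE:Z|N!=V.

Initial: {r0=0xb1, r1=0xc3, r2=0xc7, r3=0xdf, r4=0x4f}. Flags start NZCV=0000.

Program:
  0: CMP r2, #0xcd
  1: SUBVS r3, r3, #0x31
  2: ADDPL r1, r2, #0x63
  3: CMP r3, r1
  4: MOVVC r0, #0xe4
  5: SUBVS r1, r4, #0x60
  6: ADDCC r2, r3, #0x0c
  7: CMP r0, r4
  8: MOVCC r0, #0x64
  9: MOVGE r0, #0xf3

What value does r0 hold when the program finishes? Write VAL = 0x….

VAL = 0xe4

[0] flags=1000 → (cmp)
[1] flags=1000 VS?F → skip
[2] flags=1000 PL?F → skip
[3] flags=0010 → (cmp)
[4] flags=0010 VC?T → r0=0xe4
[5] flags=0010 VS?F → skip
[6] flags=0010 CC?F → skip
[7] flags=1010 → (cmp)
[8] flags=1010 CC?F → skip
[9] flags=1010 GE?F → skip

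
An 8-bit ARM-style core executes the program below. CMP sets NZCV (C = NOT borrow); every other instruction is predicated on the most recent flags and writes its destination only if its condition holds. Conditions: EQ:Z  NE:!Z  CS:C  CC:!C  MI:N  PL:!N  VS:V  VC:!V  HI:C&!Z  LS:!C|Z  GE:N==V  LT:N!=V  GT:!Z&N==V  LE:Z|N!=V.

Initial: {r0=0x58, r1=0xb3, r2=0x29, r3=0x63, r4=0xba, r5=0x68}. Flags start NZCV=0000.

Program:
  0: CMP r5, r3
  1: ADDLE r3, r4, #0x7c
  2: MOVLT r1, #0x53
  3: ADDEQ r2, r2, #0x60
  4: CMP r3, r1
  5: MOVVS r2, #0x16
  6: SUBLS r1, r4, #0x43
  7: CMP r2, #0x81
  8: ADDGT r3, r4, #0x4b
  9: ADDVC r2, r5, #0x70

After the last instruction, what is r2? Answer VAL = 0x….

VAL = 0x16

[0] flags=0010 → (cmp)
[1] flags=0010 LE?F → skip
[2] flags=0010 LT?F → skip
[3] flags=0010 EQ?F → skip
[4] flags=1001 → (cmp)
[5] flags=1001 VS?T → r2=0x16
[6] flags=1001 LS?T → r1=0x77
[7] flags=1001 → (cmp)
[8] flags=1001 GT?T → r3=0x05
[9] flags=1001 VC?F → skip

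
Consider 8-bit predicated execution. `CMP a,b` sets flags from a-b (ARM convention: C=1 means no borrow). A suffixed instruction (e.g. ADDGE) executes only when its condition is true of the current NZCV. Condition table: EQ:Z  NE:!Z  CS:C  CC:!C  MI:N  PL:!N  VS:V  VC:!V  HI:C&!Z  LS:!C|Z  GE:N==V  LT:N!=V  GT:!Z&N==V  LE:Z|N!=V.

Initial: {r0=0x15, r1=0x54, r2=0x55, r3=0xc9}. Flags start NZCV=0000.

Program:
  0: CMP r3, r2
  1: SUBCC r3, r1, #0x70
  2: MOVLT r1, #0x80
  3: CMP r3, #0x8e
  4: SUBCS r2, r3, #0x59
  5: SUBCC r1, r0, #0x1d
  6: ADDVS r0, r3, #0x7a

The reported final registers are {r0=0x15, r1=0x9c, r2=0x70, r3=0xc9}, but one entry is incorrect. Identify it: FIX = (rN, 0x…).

0: ✓ CMP  NZCV=0011
1: · SUBCC
2: ✓ MOVLT  r1←0x80
3: ✓ CMP  NZCV=0010
4: ✓ SUBCS  r2←0x70
5: · SUBCC
6: · ADDVS

FIX = (r1, 0x80)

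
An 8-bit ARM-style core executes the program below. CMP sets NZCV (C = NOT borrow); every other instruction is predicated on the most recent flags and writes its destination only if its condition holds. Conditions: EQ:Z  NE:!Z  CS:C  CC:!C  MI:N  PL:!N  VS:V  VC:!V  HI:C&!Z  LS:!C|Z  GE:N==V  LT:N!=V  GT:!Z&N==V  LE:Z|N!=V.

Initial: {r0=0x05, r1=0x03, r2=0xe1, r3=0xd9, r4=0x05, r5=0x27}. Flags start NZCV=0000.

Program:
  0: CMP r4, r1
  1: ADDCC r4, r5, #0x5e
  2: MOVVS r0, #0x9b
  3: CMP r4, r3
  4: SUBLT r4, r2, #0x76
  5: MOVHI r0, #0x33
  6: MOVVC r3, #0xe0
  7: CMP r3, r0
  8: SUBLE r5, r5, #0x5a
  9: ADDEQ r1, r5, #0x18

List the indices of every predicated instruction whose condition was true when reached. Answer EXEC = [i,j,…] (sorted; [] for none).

EXEC = [6,8]

0: ✓ CMP  NZCV=0010
1: · ADDCC
2: · MOVVS
3: ✓ CMP  NZCV=0000
4: · SUBLT
5: · MOVHI
6: ✓ MOVVC  r3←0xe0
7: ✓ CMP  NZCV=1010
8: ✓ SUBLE  r5←0xcd
9: · ADDEQ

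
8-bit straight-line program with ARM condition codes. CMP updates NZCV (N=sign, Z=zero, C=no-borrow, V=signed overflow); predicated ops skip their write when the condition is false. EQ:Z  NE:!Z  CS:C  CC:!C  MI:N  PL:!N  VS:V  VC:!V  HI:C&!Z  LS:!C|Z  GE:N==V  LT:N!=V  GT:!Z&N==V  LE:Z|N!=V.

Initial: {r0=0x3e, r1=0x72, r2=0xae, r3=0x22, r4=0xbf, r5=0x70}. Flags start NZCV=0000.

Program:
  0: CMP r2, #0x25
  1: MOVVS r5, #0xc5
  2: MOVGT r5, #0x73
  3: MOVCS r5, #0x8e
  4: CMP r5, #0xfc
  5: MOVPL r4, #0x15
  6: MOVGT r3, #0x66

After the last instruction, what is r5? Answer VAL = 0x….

VAL = 0x8e

[0] flags=1010 → (cmp)
[1] flags=1010 VS?F → skip
[2] flags=1010 GT?F → skip
[3] flags=1010 CS?T → r5=0x8e
[4] flags=1000 → (cmp)
[5] flags=1000 PL?F → skip
[6] flags=1000 GT?F → skip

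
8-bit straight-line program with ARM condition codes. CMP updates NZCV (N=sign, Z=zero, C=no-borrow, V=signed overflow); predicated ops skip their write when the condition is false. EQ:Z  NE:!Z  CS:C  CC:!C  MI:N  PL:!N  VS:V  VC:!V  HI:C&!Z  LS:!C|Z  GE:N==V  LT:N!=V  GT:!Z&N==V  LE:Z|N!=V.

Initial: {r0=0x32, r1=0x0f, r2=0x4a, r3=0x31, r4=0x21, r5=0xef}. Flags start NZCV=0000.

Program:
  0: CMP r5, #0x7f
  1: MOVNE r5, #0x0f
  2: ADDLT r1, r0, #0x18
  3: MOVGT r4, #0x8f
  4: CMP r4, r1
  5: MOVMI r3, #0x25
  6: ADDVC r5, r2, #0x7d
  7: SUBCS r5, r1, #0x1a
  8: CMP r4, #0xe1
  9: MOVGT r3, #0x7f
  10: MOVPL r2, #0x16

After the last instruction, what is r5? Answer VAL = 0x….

VAL = 0xc7

0: ✓ CMP  NZCV=0011
1: ✓ MOVNE  r5←0x0f
2: ✓ ADDLT  r1←0x4a
3: · MOVGT
4: ✓ CMP  NZCV=1000
5: ✓ MOVMI  r3←0x25
6: ✓ ADDVC  r5←0xc7
7: · SUBCS
8: ✓ CMP  NZCV=0000
9: ✓ MOVGT  r3←0x7f
10: ✓ MOVPL  r2←0x16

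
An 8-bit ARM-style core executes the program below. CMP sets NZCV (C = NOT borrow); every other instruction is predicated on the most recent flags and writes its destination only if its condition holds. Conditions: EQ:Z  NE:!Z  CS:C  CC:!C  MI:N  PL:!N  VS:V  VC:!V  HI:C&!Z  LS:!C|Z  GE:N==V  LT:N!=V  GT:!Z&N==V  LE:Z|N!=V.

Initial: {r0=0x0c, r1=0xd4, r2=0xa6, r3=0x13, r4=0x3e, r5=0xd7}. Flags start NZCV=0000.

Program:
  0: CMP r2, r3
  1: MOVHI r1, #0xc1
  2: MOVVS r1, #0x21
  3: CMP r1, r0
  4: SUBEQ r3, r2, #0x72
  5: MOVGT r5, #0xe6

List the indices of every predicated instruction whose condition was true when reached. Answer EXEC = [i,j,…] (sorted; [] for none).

0: ✓ CMP  NZCV=1010
1: ✓ MOVHI  r1←0xc1
2: · MOVVS
3: ✓ CMP  NZCV=1010
4: · SUBEQ
5: · MOVGT

EXEC = [1]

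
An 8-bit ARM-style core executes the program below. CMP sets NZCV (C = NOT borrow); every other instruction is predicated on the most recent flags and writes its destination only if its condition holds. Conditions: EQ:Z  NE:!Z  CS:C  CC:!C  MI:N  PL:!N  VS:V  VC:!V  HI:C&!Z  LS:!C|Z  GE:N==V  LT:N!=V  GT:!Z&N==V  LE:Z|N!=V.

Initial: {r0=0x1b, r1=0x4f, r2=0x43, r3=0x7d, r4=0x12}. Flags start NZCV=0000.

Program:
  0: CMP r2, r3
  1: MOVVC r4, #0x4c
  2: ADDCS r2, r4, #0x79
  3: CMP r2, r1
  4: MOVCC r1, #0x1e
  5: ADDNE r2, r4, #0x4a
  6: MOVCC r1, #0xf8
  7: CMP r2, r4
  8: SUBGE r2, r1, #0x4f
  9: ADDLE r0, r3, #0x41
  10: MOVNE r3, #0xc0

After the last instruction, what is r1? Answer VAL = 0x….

VAL = 0xf8

[0] flags=1000 → (cmp)
[1] flags=1000 VC?T → r4=0x4c
[2] flags=1000 CS?F → skip
[3] flags=1000 → (cmp)
[4] flags=1000 CC?T → r1=0x1e
[5] flags=1000 NE?T → r2=0x96
[6] flags=1000 CC?T → r1=0xf8
[7] flags=0011 → (cmp)
[8] flags=0011 GE?F → skip
[9] flags=0011 LE?T → r0=0xbe
[10] flags=0011 NE?T → r3=0xc0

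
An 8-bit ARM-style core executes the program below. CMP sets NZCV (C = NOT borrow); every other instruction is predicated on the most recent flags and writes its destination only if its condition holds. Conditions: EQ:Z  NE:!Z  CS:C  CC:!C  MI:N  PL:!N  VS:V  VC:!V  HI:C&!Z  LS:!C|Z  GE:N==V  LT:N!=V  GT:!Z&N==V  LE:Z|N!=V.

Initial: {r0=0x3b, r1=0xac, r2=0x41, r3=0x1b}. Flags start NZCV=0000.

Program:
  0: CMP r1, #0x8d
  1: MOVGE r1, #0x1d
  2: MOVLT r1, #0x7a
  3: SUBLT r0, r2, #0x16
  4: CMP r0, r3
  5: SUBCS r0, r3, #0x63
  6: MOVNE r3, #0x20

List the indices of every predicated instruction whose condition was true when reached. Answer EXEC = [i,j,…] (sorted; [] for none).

EXEC = [1,5,6]

[0] flags=0010 → (cmp)
[1] flags=0010 GE?T → r1=0x1d
[2] flags=0010 LT?F → skip
[3] flags=0010 LT?F → skip
[4] flags=0010 → (cmp)
[5] flags=0010 CS?T → r0=0xb8
[6] flags=0010 NE?T → r3=0x20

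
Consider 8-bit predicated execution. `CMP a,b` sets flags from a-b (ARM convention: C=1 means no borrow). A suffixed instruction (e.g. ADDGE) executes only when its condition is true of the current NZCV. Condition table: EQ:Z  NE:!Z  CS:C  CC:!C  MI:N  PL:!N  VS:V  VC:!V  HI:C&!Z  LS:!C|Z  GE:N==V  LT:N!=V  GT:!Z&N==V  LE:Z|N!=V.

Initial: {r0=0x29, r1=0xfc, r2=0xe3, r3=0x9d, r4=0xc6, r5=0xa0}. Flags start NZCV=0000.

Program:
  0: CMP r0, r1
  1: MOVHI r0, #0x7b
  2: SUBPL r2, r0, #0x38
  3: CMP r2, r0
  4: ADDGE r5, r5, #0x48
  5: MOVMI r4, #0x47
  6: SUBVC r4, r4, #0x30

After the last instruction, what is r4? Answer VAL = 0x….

[0] flags=0000 → (cmp)
[1] flags=0000 HI?F → skip
[2] flags=0000 PL?T → r2=0xf1
[3] flags=1010 → (cmp)
[4] flags=1010 GE?F → skip
[5] flags=1010 MI?T → r4=0x47
[6] flags=1010 VC?T → r4=0x17

VAL = 0x17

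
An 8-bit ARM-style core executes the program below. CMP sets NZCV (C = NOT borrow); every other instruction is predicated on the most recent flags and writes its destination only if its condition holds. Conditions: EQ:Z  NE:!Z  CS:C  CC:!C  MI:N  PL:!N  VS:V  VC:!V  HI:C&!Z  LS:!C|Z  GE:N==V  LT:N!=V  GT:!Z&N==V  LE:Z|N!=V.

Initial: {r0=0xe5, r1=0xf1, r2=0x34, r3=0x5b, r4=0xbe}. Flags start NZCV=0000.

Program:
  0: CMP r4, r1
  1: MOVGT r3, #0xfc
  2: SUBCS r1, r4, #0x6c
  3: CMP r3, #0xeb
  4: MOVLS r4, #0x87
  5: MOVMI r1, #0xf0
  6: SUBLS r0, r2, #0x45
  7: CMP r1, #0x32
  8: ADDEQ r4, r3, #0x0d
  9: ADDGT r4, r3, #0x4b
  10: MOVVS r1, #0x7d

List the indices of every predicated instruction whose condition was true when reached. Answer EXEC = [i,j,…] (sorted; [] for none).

EXEC = [4,6]

[0] flags=1000 → (cmp)
[1] flags=1000 GT?F → skip
[2] flags=1000 CS?F → skip
[3] flags=0000 → (cmp)
[4] flags=0000 LS?T → r4=0x87
[5] flags=0000 MI?F → skip
[6] flags=0000 LS?T → r0=0xef
[7] flags=1010 → (cmp)
[8] flags=1010 EQ?F → skip
[9] flags=1010 GT?F → skip
[10] flags=1010 VS?F → skip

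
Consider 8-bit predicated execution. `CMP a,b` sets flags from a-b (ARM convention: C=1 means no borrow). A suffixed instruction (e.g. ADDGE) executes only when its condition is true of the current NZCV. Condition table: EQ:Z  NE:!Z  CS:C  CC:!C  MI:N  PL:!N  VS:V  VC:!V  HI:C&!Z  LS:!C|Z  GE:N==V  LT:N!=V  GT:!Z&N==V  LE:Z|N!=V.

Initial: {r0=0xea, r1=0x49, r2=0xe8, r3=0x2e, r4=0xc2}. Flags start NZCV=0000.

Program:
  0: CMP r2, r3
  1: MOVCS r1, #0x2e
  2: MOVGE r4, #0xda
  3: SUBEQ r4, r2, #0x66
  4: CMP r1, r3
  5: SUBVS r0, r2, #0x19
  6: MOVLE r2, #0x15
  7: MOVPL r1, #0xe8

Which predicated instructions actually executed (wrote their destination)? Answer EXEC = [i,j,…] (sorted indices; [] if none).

EXEC = [1,6,7]

[0] flags=1010 → (cmp)
[1] flags=1010 CS?T → r1=0x2e
[2] flags=1010 GE?F → skip
[3] flags=1010 EQ?F → skip
[4] flags=0110 → (cmp)
[5] flags=0110 VS?F → skip
[6] flags=0110 LE?T → r2=0x15
[7] flags=0110 PL?T → r1=0xe8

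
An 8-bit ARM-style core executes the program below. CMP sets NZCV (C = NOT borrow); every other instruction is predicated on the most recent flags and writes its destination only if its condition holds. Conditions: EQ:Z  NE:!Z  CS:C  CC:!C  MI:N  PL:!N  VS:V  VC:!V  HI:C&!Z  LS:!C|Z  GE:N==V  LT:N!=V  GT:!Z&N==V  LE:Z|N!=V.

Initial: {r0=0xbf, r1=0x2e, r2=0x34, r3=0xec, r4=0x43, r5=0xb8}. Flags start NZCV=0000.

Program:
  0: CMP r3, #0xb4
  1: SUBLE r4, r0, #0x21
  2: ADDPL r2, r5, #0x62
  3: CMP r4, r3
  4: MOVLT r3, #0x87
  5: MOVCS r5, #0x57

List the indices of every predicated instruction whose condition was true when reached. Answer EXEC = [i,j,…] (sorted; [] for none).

EXEC = [2]

0: ✓ CMP  NZCV=0010
1: · SUBLE
2: ✓ ADDPL  r2←0x1a
3: ✓ CMP  NZCV=0000
4: · MOVLT
5: · MOVCS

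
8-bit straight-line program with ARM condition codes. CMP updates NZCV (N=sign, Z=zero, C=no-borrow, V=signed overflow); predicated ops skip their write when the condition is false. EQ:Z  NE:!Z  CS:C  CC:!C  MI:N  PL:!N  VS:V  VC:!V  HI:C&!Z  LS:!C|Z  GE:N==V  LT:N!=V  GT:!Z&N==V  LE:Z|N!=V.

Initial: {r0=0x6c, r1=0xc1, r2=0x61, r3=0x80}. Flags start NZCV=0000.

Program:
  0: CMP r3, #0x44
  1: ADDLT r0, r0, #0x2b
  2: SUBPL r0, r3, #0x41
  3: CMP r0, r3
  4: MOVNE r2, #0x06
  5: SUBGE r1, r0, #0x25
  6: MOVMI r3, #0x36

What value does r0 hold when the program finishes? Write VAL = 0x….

0: ✓ CMP  NZCV=0011
1: ✓ ADDLT  r0←0x97
2: ✓ SUBPL  r0←0x3f
3: ✓ CMP  NZCV=1001
4: ✓ MOVNE  r2←0x06
5: ✓ SUBGE  r1←0x1a
6: ✓ MOVMI  r3←0x36

VAL = 0x3f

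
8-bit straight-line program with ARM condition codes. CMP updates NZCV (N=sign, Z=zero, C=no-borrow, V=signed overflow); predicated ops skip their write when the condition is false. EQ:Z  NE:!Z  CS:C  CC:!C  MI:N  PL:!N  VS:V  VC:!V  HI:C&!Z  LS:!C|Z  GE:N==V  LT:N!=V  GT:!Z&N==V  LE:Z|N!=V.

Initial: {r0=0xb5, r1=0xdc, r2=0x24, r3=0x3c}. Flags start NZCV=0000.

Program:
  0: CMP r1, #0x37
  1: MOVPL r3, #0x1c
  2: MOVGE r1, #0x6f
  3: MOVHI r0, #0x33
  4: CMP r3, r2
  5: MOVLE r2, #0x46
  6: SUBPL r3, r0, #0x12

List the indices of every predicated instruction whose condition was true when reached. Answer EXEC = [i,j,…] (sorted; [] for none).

[0] flags=1010 → (cmp)
[1] flags=1010 PL?F → skip
[2] flags=1010 GE?F → skip
[3] flags=1010 HI?T → r0=0x33
[4] flags=0010 → (cmp)
[5] flags=0010 LE?F → skip
[6] flags=0010 PL?T → r3=0x21

EXEC = [3,6]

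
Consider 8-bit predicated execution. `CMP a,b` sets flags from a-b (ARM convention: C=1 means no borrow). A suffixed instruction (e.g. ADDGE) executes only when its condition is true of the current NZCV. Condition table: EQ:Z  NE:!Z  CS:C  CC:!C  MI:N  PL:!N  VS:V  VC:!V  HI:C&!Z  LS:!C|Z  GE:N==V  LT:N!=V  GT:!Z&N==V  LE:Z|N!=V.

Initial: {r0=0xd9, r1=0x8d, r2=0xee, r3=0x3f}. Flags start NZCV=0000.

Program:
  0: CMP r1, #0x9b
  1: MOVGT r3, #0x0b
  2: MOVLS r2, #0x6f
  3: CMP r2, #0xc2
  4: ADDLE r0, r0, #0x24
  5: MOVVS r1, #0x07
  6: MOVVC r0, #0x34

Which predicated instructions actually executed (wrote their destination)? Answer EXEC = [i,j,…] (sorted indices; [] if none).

[0] flags=1000 → (cmp)
[1] flags=1000 GT?F → skip
[2] flags=1000 LS?T → r2=0x6f
[3] flags=1001 → (cmp)
[4] flags=1001 LE?F → skip
[5] flags=1001 VS?T → r1=0x07
[6] flags=1001 VC?F → skip

EXEC = [2,5]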